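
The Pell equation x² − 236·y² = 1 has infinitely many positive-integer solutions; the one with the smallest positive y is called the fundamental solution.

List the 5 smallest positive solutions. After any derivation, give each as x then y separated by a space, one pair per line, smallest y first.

561799 36570
631236232801 41089978860
709255768702176199 46168618067101710
796918363201596536611201 51874966922918257173720
895415879055878209574570044999 58286609084610939305810342850

√236 = [15; 2,1,3,5,1,6,1,5,3,1,2,30, …], period ℓ=12 (even) → k=11
a_0=15:  p_0=15·1+0=15,  q_0=15·0+1=1
…
a_5=1:  p_5=1·891+169=1060,  q_5=1·58+11=69
a_6=6:  p_6=6·1060+891=7251,  q_6=6·69+58=472
a_7=1:  p_7=1·7251+1060=8311,  q_7=1·472+69=541
…
a_10=1:  p_10=1·154729+48806=203535,  q_10=1·10072+3177=13249
a_11=2:  p_11=2·203535+154729=561799,  q_11=2·13249+10072=36570
fundamental: x₁=561799, y₁=36570  (since 315618116401 − 236·1337364900 = 1)
k=2:  x_2 = 561799·561799+236·36570·36570 = 631236232801,  y_2 = 561799·36570+36570·561799 = 41089978860
k=3:  x_3 = 561799·631236232801+236·36570·41089978860 = 709255768702176199,  y_3 = 561799·41089978860+36570·631236232801 = 46168618067101710
k=4:  x_4 = 561799·709255768702176199+236·36570·46168618067101710 = 796918363201596536611201,  y_4 = 561799·46168618067101710+36570·709255768702176199 = 51874966922918257173720
k=5:  x_5 = 561799·796918363201596536611201+236·36570·51874966922918257173720 = 895415879055878209574570044999,  y_5 = 561799·51874966922918257173720+36570·796918363201596536611201 = 58286609084610939305810342850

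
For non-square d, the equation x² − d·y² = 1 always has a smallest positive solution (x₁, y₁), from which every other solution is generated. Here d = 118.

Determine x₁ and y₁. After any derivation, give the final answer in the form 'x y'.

d=118: √d = [10; 1,6,3,2,10,2,3,6,1,20] (ℓ=10, even), read p_9/q_9
step 0: (10, 1)  from 10·(1,0) + (0,1)
step 1: (11, 1)  from 1·(10,1) + (1,0)
step 2: (76, 7)  from 6·(11,1) + (10,1)
step 3: (239, 22)  from 3·(76,7) + (11,1)
…
step 5: (5779, 532)  from 10·(554,51) + (239,22)
step 6: (12112, 1115)  from 2·(5779,532) + (554,51)
…
step 8: (264802, 24377)  from 6·(42115,3877) + (12112,1115)
step 9: (306917, 28254)  from 1·(264802,24377) + (42115,3877)
fundamental: x₁=306917, y₁=28254  (since 94198044889 − 118·798288516 = 1)

306917 28254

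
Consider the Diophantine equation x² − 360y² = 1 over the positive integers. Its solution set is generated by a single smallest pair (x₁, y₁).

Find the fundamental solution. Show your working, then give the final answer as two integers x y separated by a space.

√360 = [18; 1,36, …], period ℓ=2 (even) → k=1
a_0=18:  p_0=18·1+0=18,  q_0=18·0+1=1
a_1=1:  p_1=1·18+1=19,  q_1=1·1+0=1
→ (19, 1).  Check: 19²=361, 360·1²=360, difference 1.

19 1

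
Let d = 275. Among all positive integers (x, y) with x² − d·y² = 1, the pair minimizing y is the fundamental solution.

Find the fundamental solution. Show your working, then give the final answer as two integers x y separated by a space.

d=275: √d = [16; 1,1,2,1,1,32] (ℓ=6, even), read p_5/q_5
i=0: a=16 ⇒ p=16, q=1
i=1: a=1 ⇒ p=17, q=1
i=2: a=1 ⇒ p=33, q=2
i=3: a=2 ⇒ p=83, q=5
i=4: a=1 ⇒ p=116, q=7
i=5: a=1 ⇒ p=199, q=12
fundamental: x₁=199, y₁=12  (since 39601 − 275·144 = 1)

199 12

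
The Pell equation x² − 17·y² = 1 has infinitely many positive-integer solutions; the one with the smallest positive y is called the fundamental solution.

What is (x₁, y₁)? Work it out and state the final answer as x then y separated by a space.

33 8

[4; 8] for √17; ℓ=1 ⇒ convergent index 1
step 0: (4, 1)  from 4·(1,0) + (0,1)
step 1: (33, 8)  from 8·(4,1) + (1,0)
fundamental: x₁=33, y₁=8  (since 1089 − 17·64 = 1)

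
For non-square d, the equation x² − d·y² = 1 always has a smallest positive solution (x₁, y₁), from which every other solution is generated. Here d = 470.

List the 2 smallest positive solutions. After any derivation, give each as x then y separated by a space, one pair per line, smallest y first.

1691 78
5718961 263796

[21; 1,2,8,2,1,42] for √470; ℓ=6 ⇒ convergent index 5
step 0: (21, 1)  from 21·(1,0) + (0,1)
step 1: (22, 1)  from 1·(21,1) + (1,0)
step 2: (65, 3)  from 2·(22,1) + (21,1)
…
step 4: (1149, 53)  from 2·(542,25) + (65,3)
step 5: (1691, 78)  from 1·(1149,53) + (542,25)
(x₁, y₁) = (1691, 78);  1691² − 470·78² = 1 ✓
(1691+78√470)^2 = 5718961 + 263796√470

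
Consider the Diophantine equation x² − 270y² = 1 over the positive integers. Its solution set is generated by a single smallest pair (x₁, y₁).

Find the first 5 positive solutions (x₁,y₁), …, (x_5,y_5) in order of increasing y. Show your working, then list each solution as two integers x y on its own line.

√270 → a₀=16, period (2,3,6,3,2,32); ℓ=6 even so k=5
i=0: a=16 ⇒ p=16, q=1
i=1: a=2 ⇒ p=33, q=2
i=2: a=3 ⇒ p=115, q=7
…
i=4: a=3 ⇒ p=2284, q=139
i=5: a=2 ⇒ p=5291, q=322
(x₁, y₁) = (5291, 322);  5291² − 270·322² = 1 ✓
(5291+322√270)^2 = 55989361 + 3407404√270
(5291+322√270)^3 = 592479412811 + 36057148806√270
(5291+322√270)^4 = 6269617090376641 + 381556745257688√270
(5291+322√270)^5 = 66345087457886202251 + 4037633442259705610√270

5291 322
55989361 3407404
592479412811 36057148806
6269617090376641 381556745257688
66345087457886202251 4037633442259705610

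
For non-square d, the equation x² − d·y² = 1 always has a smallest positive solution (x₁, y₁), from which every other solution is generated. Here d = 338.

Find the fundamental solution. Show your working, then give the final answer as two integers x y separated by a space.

114243 6214

√338 = [18; 2,1,1,2,36, …], period ℓ=5 (odd) → k=9
a_0=18:  p_0=18·1+0=18,  q_0=18·0+1=1
a_1=2:  p_1=2·18+1=37,  q_1=2·1+0=2
…
a_3=1:  p_3=1·55+37=92,  q_3=1·3+2=5
…
a_8=1:  p_8=1·26327+17631=43958,  q_8=1·1432+959=2391
a_9=2:  p_9=2·43958+26327=114243,  q_9=2·2391+1432=6214
(x₁, y₁) = (114243, 6214);  114243² − 338·6214² = 1 ✓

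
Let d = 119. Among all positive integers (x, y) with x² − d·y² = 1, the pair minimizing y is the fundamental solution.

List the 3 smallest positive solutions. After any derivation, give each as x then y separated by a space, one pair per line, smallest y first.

√119 = [10; 1,9,1,20, …], period ℓ=4 (even) → k=3
k=0  a_k=10  p_k/q_k = 10/1
k=1  a_k=1  p_k/q_k = 11/1
k=2  a_k=9  p_k/q_k = 109/10
k=3  a_k=1  p_k/q_k = 120/11
fundamental: x₁=120, y₁=11  (since 14400 − 119·121 = 1)
k=2:  x_2 = 120·120+119·11·11 = 28799,  y_2 = 120·11+11·120 = 2640
k=3:  x_3 = 120·28799+119·11·2640 = 6911640,  y_3 = 120·2640+11·28799 = 633589

120 11
28799 2640
6911640 633589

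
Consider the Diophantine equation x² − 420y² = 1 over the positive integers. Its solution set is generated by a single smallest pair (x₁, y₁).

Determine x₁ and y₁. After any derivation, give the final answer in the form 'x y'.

[20; 2,40] for √420; ℓ=2 ⇒ convergent index 1
i=0: a=20 ⇒ p=20, q=1
i=1: a=2 ⇒ p=41, q=2
→ (41, 2).  Check: 41²=1681, 420·2²=1680, difference 1.

41 2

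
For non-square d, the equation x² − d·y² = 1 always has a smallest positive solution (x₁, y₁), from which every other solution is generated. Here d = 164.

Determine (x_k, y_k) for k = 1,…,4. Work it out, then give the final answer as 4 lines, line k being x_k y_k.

2049 160
8396801 655680
34410088449 2686976480
141012534067201 11011228959360

√164 = [12; 1,4,6,4,1,24, …], period ℓ=6 (even) → k=5
step 0: (12, 1)  from 12·(1,0) + (0,1)
…
step 2: (64, 5)  from 4·(13,1) + (12,1)
step 3: (397, 31)  from 6·(64,5) + (13,1)
step 4: (1652, 129)  from 4·(397,31) + (64,5)
step 5: (2049, 160)  from 1·(1652,129) + (397,31)
(x₁, y₁) = (2049, 160);  2049² − 164·160² = 1 ✓
(2049+160√164)^2 = 8396801 + 655680√164
(2049+160√164)^3 = 34410088449 + 2686976480√164
(2049+160√164)^4 = 141012534067201 + 11011228959360√164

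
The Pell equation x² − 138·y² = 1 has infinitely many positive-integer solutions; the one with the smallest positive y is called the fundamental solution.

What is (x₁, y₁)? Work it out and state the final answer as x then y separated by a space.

d=138: √d = [11; 1,2,1,22] (ℓ=4, even), read p_3/q_3
i=0: a=11 ⇒ p=11, q=1
i=1: a=1 ⇒ p=12, q=1
i=2: a=2 ⇒ p=35, q=3
i=3: a=1 ⇒ p=47, q=4
(x₁, y₁) = (47, 4);  47² − 138·4² = 1 ✓

47 4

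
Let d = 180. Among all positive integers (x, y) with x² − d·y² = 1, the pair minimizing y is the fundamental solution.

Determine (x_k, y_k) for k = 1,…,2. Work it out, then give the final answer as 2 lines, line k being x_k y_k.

d=180: √d = [13; 2,2,2,26] (ℓ=4, even), read p_3/q_3
step 0: (13, 1)  from 13·(1,0) + (0,1)
…
step 2: (67, 5)  from 2·(27,2) + (13,1)
step 3: (161, 12)  from 2·(67,5) + (27,2)
(x₁, y₁) = (161, 12);  161² − 180·12² = 1 ✓
(161+12√180)^2 = 51841 + 3864√180

161 12
51841 3864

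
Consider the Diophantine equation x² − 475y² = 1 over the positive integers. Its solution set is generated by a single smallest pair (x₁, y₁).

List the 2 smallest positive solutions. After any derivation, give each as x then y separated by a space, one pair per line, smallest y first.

√475 → a₀=21, period (1,3,1,6,2,6,1,3,1,42); ℓ=10 even so k=9
k=0  a_k=21  p_k/q_k = 21/1
…
k=2  a_k=3  p_k/q_k = 87/4
k=3  a_k=1  p_k/q_k = 109/5
k=4  a_k=6  p_k/q_k = 741/34
…
k=7  a_k=1  p_k/q_k = 11878/545
k=8  a_k=3  p_k/q_k = 45921/2107
k=9  a_k=1  p_k/q_k = 57799/2652
(x₁, y₁) = (57799, 2652);  57799² − 475·2652² = 1 ✓
k=2:  x_2 = 57799·57799+475·2652·2652 = 6681448801,  y_2 = 57799·2652+2652·57799 = 306565896

57799 2652
6681448801 306565896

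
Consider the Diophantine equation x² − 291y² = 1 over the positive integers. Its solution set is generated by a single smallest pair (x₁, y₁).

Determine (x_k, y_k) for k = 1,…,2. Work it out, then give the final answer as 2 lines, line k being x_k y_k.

290 17
168199 9860

d=291: √d = [17; 17,34] (ℓ=2, even), read p_1/q_1
i=0: a=17 ⇒ p=17, q=1
i=1: a=17 ⇒ p=290, q=17
→ (290, 17).  Check: 290²=84100, 291·17²=84099, difference 1.
k=2:  x_2 = 290·290+291·17·17 = 168199,  y_2 = 290·17+17·290 = 9860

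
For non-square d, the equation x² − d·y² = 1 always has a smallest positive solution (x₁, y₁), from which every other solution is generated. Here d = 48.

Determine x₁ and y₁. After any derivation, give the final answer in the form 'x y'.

√48 → a₀=6, period (1,12); ℓ=2 even so k=1
a_0=6:  p_0=6·1+0=6,  q_0=6·0+1=1
a_1=1:  p_1=1·6+1=7,  q_1=1·1+0=1
(x₁, y₁) = (7, 1);  7² − 48·1² = 1 ✓

7 1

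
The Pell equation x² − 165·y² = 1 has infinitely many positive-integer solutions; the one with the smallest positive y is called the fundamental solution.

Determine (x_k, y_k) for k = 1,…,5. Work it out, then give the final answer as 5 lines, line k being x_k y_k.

1079 84
2328481 181272
5024860919 391184892
10843647534721 844176815664
23400586355066999 1821733177018020

√165 = [12; 1,5,2,5,1,24, …], period ℓ=6 (even) → k=5
k=0  a_k=12  p_k/q_k = 12/1
k=1  a_k=1  p_k/q_k = 13/1
…
k=3  a_k=2  p_k/q_k = 167/13
k=4  a_k=5  p_k/q_k = 912/71
k=5  a_k=1  p_k/q_k = 1079/84
fundamental: x₁=1079, y₁=84  (since 1164241 − 165·7056 = 1)
(x_2, y_2) = (1079·1079 + 165·84·84, 1079·84 + 84·1079) = (2328481, 181272)
(x_3, y_3) = (1079·2328481 + 165·84·181272, 1079·181272 + 84·2328481) = (5024860919, 391184892)
(x_4, y_4) = (1079·5024860919 + 165·84·391184892, 1079·391184892 + 84·5024860919) = (10843647534721, 844176815664)
(x_5, y_5) = (1079·10843647534721 + 165·84·844176815664, 1079·844176815664 + 84·10843647534721) = (23400586355066999, 1821733177018020)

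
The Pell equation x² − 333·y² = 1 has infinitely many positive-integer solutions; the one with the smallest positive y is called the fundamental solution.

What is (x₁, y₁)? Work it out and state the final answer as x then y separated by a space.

[18; 4,36] for √333; ℓ=2 ⇒ convergent index 1
step 0: (18, 1)  from 18·(1,0) + (0,1)
step 1: (73, 4)  from 4·(18,1) + (1,0)
→ (73, 4).  Check: 73²=5329, 333·4²=5328, difference 1.

73 4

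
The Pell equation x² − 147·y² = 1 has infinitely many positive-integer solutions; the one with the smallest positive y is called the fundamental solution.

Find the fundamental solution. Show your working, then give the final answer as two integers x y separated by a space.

97 8

√147 = [12; 8,24, …], period ℓ=2 (even) → k=1
i=0: a=12 ⇒ p=12, q=1
i=1: a=8 ⇒ p=97, q=8
fundamental: x₁=97, y₁=8  (since 9409 − 147·64 = 1)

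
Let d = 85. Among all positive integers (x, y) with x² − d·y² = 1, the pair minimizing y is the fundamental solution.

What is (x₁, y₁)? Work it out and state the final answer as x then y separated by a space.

√85 = [9; 4,1,1,4,18, …], period ℓ=5 (odd) → k=9
i=0: a=9 ⇒ p=9, q=1
…
i=3: a=1 ⇒ p=83, q=9
…
i=5: a=18 ⇒ p=6887, q=747
…
i=7: a=1 ⇒ p=34813, q=3776
i=8: a=1 ⇒ p=62739, q=6805
i=9: a=4 ⇒ p=285769, q=30996
(x₁, y₁) = (285769, 30996);  285769² − 85·30996² = 1 ✓

285769 30996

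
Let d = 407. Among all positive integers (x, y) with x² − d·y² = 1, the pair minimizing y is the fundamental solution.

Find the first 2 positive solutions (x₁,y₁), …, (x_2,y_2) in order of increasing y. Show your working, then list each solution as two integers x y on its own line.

2663 132
14183137 703032

√407 = [20; 5,1,2,1,5,40, …], period ℓ=6 (even) → k=5
i=0: a=20 ⇒ p=20, q=1
i=1: a=5 ⇒ p=101, q=5
i=2: a=1 ⇒ p=121, q=6
i=3: a=2 ⇒ p=343, q=17
i=4: a=1 ⇒ p=464, q=23
i=5: a=5 ⇒ p=2663, q=132
(x₁, y₁) = (2663, 132);  2663² − 407·132² = 1 ✓
(2663+132√407)^2 = 14183137 + 703032√407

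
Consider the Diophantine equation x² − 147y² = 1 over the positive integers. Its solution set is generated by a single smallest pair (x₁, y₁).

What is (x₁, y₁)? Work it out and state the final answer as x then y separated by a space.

√147 → a₀=12, period (8,24); ℓ=2 even so k=1
i=0: a=12 ⇒ p=12, q=1
i=1: a=8 ⇒ p=97, q=8
→ (97, 8).  Check: 97²=9409, 147·8²=9408, difference 1.

97 8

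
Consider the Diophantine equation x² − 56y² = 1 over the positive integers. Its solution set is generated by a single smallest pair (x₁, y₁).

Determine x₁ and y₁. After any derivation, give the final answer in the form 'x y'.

[7; 2,14] for √56; ℓ=2 ⇒ convergent index 1
k=0  a_k=7  p_k/q_k = 7/1
k=1  a_k=2  p_k/q_k = 15/2
→ (15, 2).  Check: 15²=225, 56·2²=224, difference 1.

15 2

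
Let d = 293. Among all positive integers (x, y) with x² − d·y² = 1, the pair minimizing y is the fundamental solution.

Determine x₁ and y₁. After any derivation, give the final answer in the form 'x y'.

12320649 719780

√293 → a₀=17, period (8,1,1,8,34); ℓ=5 odd so k=9
step 0: (17, 1)  from 17·(1,0) + (0,1)
…
step 4: (2482, 145)  from 8·(291,17) + (154,9)
step 5: (84679, 4947)  from 34·(2482,145) + (291,17)
step 6: (679914, 39721)  from 8·(84679,4947) + (2482,145)
step 7: (764593, 44668)  from 1·(679914,39721) + (84679,4947)
step 8: (1444507, 84389)  from 1·(764593,44668) + (679914,39721)
step 9: (12320649, 719780)  from 8·(1444507,84389) + (764593,44668)
fundamental: x₁=12320649, y₁=719780  (since 151798391781201 − 293·518083248400 = 1)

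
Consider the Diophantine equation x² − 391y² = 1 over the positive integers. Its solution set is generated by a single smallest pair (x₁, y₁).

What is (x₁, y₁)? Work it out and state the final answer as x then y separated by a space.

√391 = [19; 1,3,2,2,1,…,3,1,38, …], period ℓ=16 (even) → k=15
a_0=19:  p_0=19·1+0=19,  q_0=19·0+1=1
…
a_3=2:  p_3=2·79+20=178,  q_3=2·4+1=9
…
a_5=1:  p_5=1·435+178=613,  q_5=1·22+9=31
…
a_9=2:  p_9=2·52519+2709=107747,  q_9=2·2656+137=5449
…
a_14=3:  p_14=3·1660597+696292=5678083,  q_14=3·83980+35213=287153
a_15=1:  p_15=1·5678083+1660597=7338680,  q_15=1·287153+83980=371133
(x₁, y₁) = (7338680, 371133);  7338680² − 391·371133² = 1 ✓

7338680 371133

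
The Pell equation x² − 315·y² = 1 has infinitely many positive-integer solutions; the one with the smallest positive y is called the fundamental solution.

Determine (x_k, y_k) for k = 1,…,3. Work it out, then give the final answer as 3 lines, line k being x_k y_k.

71 4
10081 568
1431431 80652

√315 → a₀=17, period (1,2,1,34); ℓ=4 even so k=3
step 0: (17, 1)  from 17·(1,0) + (0,1)
step 1: (18, 1)  from 1·(17,1) + (1,0)
step 2: (53, 3)  from 2·(18,1) + (17,1)
step 3: (71, 4)  from 1·(53,3) + (18,1)
(x₁, y₁) = (71, 4);  71² − 315·4² = 1 ✓
(x_2, y_2) = (71·71 + 315·4·4, 71·4 + 4·71) = (10081, 568)
(x_3, y_3) = (71·10081 + 315·4·568, 71·568 + 4·10081) = (1431431, 80652)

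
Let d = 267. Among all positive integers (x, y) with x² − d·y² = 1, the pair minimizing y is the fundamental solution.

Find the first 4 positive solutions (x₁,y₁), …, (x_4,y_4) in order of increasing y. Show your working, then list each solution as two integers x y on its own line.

2402 147
11539207 706188
55434348026 3392527005
266306596377697 16297699025832

√267 → a₀=16, period (2,1,15,1,2,32); ℓ=6 even so k=5
i=0: a=16 ⇒ p=16, q=1
i=1: a=2 ⇒ p=33, q=2
i=2: a=1 ⇒ p=49, q=3
…
i=4: a=1 ⇒ p=817, q=50
i=5: a=2 ⇒ p=2402, q=147
→ (2402, 147).  Check: 2402²=5769604, 267·147²=5769603, difference 1.
(x_2, y_2) = (2402·2402 + 267·147·147, 2402·147 + 147·2402) = (11539207, 706188)
(x_3, y_3) = (2402·11539207 + 267·147·706188, 2402·706188 + 147·11539207) = (55434348026, 3392527005)
(x_4, y_4) = (2402·55434348026 + 267·147·3392527005, 2402·3392527005 + 147·55434348026) = (266306596377697, 16297699025832)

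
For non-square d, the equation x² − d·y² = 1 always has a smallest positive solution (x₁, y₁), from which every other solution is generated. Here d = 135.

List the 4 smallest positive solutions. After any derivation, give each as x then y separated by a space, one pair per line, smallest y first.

244 21
119071 10248
58106404 5001003
28355806081 2440479216

d=135: √d = [11; 1,1,1,1,1,1,1,22] (ℓ=8, even), read p_7/q_7
a_0=11:  p_0=11·1+0=11,  q_0=11·0+1=1
…
a_2=1:  p_2=1·12+11=23,  q_2=1·1+1=2
a_3=1:  p_3=1·23+12=35,  q_3=1·2+1=3
a_4=1:  p_4=1·35+23=58,  q_4=1·3+2=5
…
a_6=1:  p_6=1·93+58=151,  q_6=1·8+5=13
a_7=1:  p_7=1·151+93=244,  q_7=1·13+8=21
fundamental: x₁=244, y₁=21  (since 59536 − 135·441 = 1)
n=2: (244,21)∘(244,21) = (244·244+135·21·21, 244·21+21·244) = (119071,10248)
n=3: (119071,10248)∘(244,21) = (244·119071+135·21·10248, 244·10248+21·119071) = (58106404,5001003)
n=4: (58106404,5001003)∘(244,21) = (244·58106404+135·21·5001003, 244·5001003+21·58106404) = (28355806081,2440479216)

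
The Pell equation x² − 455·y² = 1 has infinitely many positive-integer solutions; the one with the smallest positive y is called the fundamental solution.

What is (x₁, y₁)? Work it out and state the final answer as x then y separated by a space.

64 3

√455 = [21; 3,42, …], period ℓ=2 (even) → k=1
a_0=21:  p_0=21·1+0=21,  q_0=21·0+1=1
a_1=3:  p_1=3·21+1=64,  q_1=3·1+0=3
(x₁, y₁) = (64, 3);  64² − 455·3² = 1 ✓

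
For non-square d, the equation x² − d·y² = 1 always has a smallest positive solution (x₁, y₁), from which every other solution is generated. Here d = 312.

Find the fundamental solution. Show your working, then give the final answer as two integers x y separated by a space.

53 3

√312 = [17; 1,1,1,34, …], period ℓ=4 (even) → k=3
k=0  a_k=17  p_k/q_k = 17/1
…
k=2  a_k=1  p_k/q_k = 35/2
k=3  a_k=1  p_k/q_k = 53/3
→ (53, 3).  Check: 53²=2809, 312·3²=2808, difference 1.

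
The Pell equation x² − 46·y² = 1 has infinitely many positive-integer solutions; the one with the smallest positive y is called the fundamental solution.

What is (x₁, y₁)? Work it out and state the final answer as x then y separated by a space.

24335 3588

√46 = [6; 1,3,1,1,2,6,2,1,1,3,1,12, …], period ℓ=12 (even) → k=11
step 0: (6, 1)  from 6·(1,0) + (0,1)
…
step 4: (61, 9)  from 1·(34,5) + (27,4)
…
step 7: (2150, 317)  from 2·(997,147) + (156,23)
step 8: (3147, 464)  from 1·(2150,317) + (997,147)
…
step 10: (19038, 2807)  from 3·(5297,781) + (3147,464)
step 11: (24335, 3588)  from 1·(19038,2807) + (5297,781)
→ (24335, 3588).  Check: 24335²=592192225, 46·3588²=592192224, difference 1.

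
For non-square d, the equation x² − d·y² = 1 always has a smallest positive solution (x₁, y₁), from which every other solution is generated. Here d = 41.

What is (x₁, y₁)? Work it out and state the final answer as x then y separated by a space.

2049 320

[6; 2,2,12] for √41; ℓ=3 ⇒ convergent index 5
step 0: (6, 1)  from 6·(1,0) + (0,1)
step 1: (13, 2)  from 2·(6,1) + (1,0)
…
step 3: (397, 62)  from 12·(32,5) + (13,2)
step 4: (826, 129)  from 2·(397,62) + (32,5)
step 5: (2049, 320)  from 2·(826,129) + (397,62)
fundamental: x₁=2049, y₁=320  (since 4198401 − 41·102400 = 1)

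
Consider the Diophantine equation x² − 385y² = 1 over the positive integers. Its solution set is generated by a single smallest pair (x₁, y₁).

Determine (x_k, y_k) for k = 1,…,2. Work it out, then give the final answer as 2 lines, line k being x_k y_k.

[19; 1,1,1,1,1,…,1,1,38] for √385; ℓ=16 ⇒ convergent index 15
step 0: (19, 1)  from 19·(1,0) + (0,1)
…
step 2: (39, 2)  from 1·(20,1) + (19,1)
…
step 4: (98, 5)  from 1·(59,3) + (39,2)
step 5: (157, 8)  from 1·(98,5) + (59,3)
…
step 7: (726, 37)  from 1·(569,29) + (157,8)
…
step 10: (10262, 523)  from 3·(2747,140) + (2021,103)
…
step 13: (36280, 1849)  from 1·(23271,1186) + (13009,663)
step 14: (59551, 3035)  from 1·(36280,1849) + (23271,1186)
step 15: (95831, 4884)  from 1·(59551,3035) + (36280,1849)
fundamental: x₁=95831, y₁=4884  (since 9183580561 − 385·23853456 = 1)
k=2:  x_2 = 95831·95831+385·4884·4884 = 18367161121,  y_2 = 95831·4884+4884·95831 = 936077208

95831 4884
18367161121 936077208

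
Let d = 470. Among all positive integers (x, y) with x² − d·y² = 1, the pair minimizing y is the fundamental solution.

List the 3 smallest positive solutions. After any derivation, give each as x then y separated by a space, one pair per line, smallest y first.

[21; 1,2,8,2,1,42] for √470; ℓ=6 ⇒ convergent index 5
step 0: (21, 1)  from 21·(1,0) + (0,1)
step 1: (22, 1)  from 1·(21,1) + (1,0)
…
step 3: (542, 25)  from 8·(65,3) + (22,1)
step 4: (1149, 53)  from 2·(542,25) + (65,3)
step 5: (1691, 78)  from 1·(1149,53) + (542,25)
fundamental: x₁=1691, y₁=78  (since 2859481 − 470·6084 = 1)
k=2:  x_2 = 1691·1691+470·78·78 = 5718961,  y_2 = 1691·78+78·1691 = 263796
k=3:  x_3 = 1691·5718961+470·78·263796 = 19341524411,  y_3 = 1691·263796+78·5718961 = 892157994

1691 78
5718961 263796
19341524411 892157994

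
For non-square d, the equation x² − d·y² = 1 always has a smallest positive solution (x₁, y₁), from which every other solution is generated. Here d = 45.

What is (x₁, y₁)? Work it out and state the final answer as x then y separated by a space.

161 24

√45 → a₀=6, period (1,2,2,2,1,12); ℓ=6 even so k=5
k=0  a_k=6  p_k/q_k = 6/1
…
k=3  a_k=2  p_k/q_k = 47/7
k=4  a_k=2  p_k/q_k = 114/17
k=5  a_k=1  p_k/q_k = 161/24
fundamental: x₁=161, y₁=24  (since 25921 − 45·576 = 1)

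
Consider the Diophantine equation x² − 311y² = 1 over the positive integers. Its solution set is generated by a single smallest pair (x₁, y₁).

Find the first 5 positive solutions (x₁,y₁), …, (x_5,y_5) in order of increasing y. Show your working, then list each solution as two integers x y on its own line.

16883880 957397
570130807708799 32329152120720
19252040283316857636360 1091683049815963029803
650098275797375082487964044801 36863691222253451430108430560
21952362553539551163393489436611779400 1244804277907160115380508441163715797

d=311: √d = [17; 1,1,1,2,1,…,1,1,34] (ℓ=16, even), read p_15/q_15
step 0: (17, 1)  from 17·(1,0) + (0,1)
step 1: (18, 1)  from 1·(17,1) + (1,0)
step 2: (35, 2)  from 1·(18,1) + (17,1)
step 3: (53, 3)  from 1·(35,2) + (18,1)
step 4: (141, 8)  from 2·(53,3) + (35,2)
step 5: (194, 11)  from 1·(141,8) + (53,3)
step 6: (1305, 74)  from 6·(194,11) + (141,8)
step 7: (4109, 233)  from 3·(1305,74) + (194,11)
…
step 10: (1376656, 78063)  from 6·(217583,12338) + (71158,4035)
step 11: (1594239, 90401)  from 1·(1376656,78063) + (217583,12338)
step 12: (4565134, 258865)  from 2·(1594239,90401) + (1376656,78063)
step 13: (6159373, 349266)  from 1·(4565134,258865) + (1594239,90401)
step 14: (10724507, 608131)  from 1·(6159373,349266) + (4565134,258865)
step 15: (16883880, 957397)  from 1·(10724507,608131) + (6159373,349266)
(x₁, y₁) = (16883880, 957397);  16883880² − 311·957397² = 1 ✓
n=2: (16883880,957397)∘(16883880,957397) = (16883880·16883880+311·957397·957397, 16883880·957397+957397·16883880) = (570130807708799,32329152120720)
n=3: (570130807708799,32329152120720)∘(16883880,957397) = (16883880·570130807708799+311·957397·32329152120720, 16883880·32329152120720+957397·570130807708799) = (19252040283316857636360,1091683049815963029803)
n=4: (19252040283316857636360,1091683049815963029803)∘(16883880,957397) = (16883880·19252040283316857636360+311·957397·1091683049815963029803, 16883880·1091683049815963029803+957397·19252040283316857636360) = (650098275797375082487964044801,36863691222253451430108430560)
n=5: (650098275797375082487964044801,36863691222253451430108430560)∘(16883880,957397) = (16883880·650098275797375082487964044801+311·957397·36863691222253451430108430560, 16883880·36863691222253451430108430560+957397·650098275797375082487964044801) = (21952362553539551163393489436611779400,1244804277907160115380508441163715797)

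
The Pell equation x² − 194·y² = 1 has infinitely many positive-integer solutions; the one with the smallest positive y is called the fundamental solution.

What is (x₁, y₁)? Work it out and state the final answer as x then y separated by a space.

195 14

√194 → a₀=13, period (1,12,1,26); ℓ=4 even so k=3
k=0  a_k=13  p_k/q_k = 13/1
…
k=2  a_k=12  p_k/q_k = 181/13
k=3  a_k=1  p_k/q_k = 195/14
fundamental: x₁=195, y₁=14  (since 38025 − 194·196 = 1)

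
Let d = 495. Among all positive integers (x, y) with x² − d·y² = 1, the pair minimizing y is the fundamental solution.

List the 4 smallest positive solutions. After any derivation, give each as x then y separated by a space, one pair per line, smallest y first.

89 4
15841 712
2819609 126732
501874561 22557584

d=495: √d = [22; 4,44] (ℓ=2, even), read p_1/q_1
k=0  a_k=22  p_k/q_k = 22/1
k=1  a_k=4  p_k/q_k = 89/4
fundamental: x₁=89, y₁=4  (since 7921 − 495·16 = 1)
n=2: (89,4)∘(89,4) = (89·89+495·4·4, 89·4+4·89) = (15841,712)
n=3: (15841,712)∘(89,4) = (89·15841+495·4·712, 89·712+4·15841) = (2819609,126732)
n=4: (2819609,126732)∘(89,4) = (89·2819609+495·4·126732, 89·126732+4·2819609) = (501874561,22557584)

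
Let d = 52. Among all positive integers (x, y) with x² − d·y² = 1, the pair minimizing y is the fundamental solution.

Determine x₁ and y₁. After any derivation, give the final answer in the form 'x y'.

d=52: √d = [7; 4,1,2,1,4,14] (ℓ=6, even), read p_5/q_5
k=0  a_k=7  p_k/q_k = 7/1
…
k=3  a_k=2  p_k/q_k = 101/14
k=4  a_k=1  p_k/q_k = 137/19
k=5  a_k=4  p_k/q_k = 649/90
(x₁, y₁) = (649, 90);  649² − 52·90² = 1 ✓

649 90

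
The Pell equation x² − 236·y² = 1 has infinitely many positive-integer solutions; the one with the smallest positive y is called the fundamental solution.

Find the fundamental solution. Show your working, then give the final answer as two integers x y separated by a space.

√236 = [15; 2,1,3,5,1,6,1,5,3,1,2,30, …], period ℓ=12 (even) → k=11
a_0=15:  p_0=15·1+0=15,  q_0=15·0+1=1
…
a_5=1:  p_5=1·891+169=1060,  q_5=1·58+11=69
…
a_10=1:  p_10=1·154729+48806=203535,  q_10=1·10072+3177=13249
a_11=2:  p_11=2·203535+154729=561799,  q_11=2·13249+10072=36570
→ (561799, 36570).  Check: 561799²=315618116401, 236·36570²=315618116400, difference 1.

561799 36570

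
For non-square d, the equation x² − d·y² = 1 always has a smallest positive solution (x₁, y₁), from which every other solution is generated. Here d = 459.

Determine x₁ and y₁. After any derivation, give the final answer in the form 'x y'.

√459 → a₀=21, period (2,2,1,4,21,4,1,2,2,42); ℓ=10 even so k=9
i=0: a=21 ⇒ p=21, q=1
i=1: a=2 ⇒ p=43, q=2
…
i=3: a=1 ⇒ p=150, q=7
i=4: a=4 ⇒ p=707, q=33
i=5: a=21 ⇒ p=14997, q=700
i=6: a=4 ⇒ p=60695, q=2833
i=7: a=1 ⇒ p=75692, q=3533
i=8: a=2 ⇒ p=212079, q=9899
i=9: a=2 ⇒ p=499850, q=23331
→ (499850, 23331).  Check: 499850²=249850022500, 459·23331²=249850022499, difference 1.

499850 23331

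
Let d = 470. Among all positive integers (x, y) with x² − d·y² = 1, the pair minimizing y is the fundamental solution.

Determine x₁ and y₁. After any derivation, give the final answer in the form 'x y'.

√470 → a₀=21, period (1,2,8,2,1,42); ℓ=6 even so k=5
k=0  a_k=21  p_k/q_k = 21/1
k=1  a_k=1  p_k/q_k = 22/1
k=2  a_k=2  p_k/q_k = 65/3
k=3  a_k=8  p_k/q_k = 542/25
k=4  a_k=2  p_k/q_k = 1149/53
k=5  a_k=1  p_k/q_k = 1691/78
→ (1691, 78).  Check: 1691²=2859481, 470·78²=2859480, difference 1.

1691 78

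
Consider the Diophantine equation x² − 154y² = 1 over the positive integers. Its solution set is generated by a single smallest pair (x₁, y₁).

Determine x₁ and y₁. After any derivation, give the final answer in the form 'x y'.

21295 1716

[12; 2,2,3,1,2,1,3,2,2,24] for √154; ℓ=10 ⇒ convergent index 9
step 0: (12, 1)  from 12·(1,0) + (0,1)
step 1: (25, 2)  from 2·(12,1) + (1,0)
step 2: (62, 5)  from 2·(25,2) + (12,1)
step 3: (211, 17)  from 3·(62,5) + (25,2)
step 4: (273, 22)  from 1·(211,17) + (62,5)
…
step 7: (3847, 310)  from 3·(1030,83) + (757,61)
step 8: (8724, 703)  from 2·(3847,310) + (1030,83)
step 9: (21295, 1716)  from 2·(8724,703) + (3847,310)
→ (21295, 1716).  Check: 21295²=453477025, 154·1716²=453477024, difference 1.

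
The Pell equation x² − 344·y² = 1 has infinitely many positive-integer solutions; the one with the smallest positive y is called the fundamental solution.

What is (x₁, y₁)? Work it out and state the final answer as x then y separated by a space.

10405 561

√344 → a₀=18, period (1,1,4,1,3,1,4,1,1,36); ℓ=10 even so k=9
k=0  a_k=18  p_k/q_k = 18/1
k=1  a_k=1  p_k/q_k = 19/1
…
k=8  a_k=1  p_k/q_k = 5694/307
k=9  a_k=1  p_k/q_k = 10405/561
→ (10405, 561).  Check: 10405²=108264025, 344·561²=108264024, difference 1.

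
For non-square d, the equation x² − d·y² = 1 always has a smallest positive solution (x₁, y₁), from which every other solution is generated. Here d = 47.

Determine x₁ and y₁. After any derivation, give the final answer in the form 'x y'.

d=47: √d = [6; 1,5,1,12] (ℓ=4, even), read p_3/q_3
a_0=6:  p_0=6·1+0=6,  q_0=6·0+1=1
a_1=1:  p_1=1·6+1=7,  q_1=1·1+0=1
a_2=5:  p_2=5·7+6=41,  q_2=5·1+1=6
a_3=1:  p_3=1·41+7=48,  q_3=1·6+1=7
→ (48, 7).  Check: 48²=2304, 47·7²=2303, difference 1.

48 7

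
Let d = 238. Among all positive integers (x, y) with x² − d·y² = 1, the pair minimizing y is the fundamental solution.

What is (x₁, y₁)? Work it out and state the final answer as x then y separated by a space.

11663 756

d=238: √d = [15; 2,2,1,14,1,2,2,30] (ℓ=8, even), read p_7/q_7
k=0  a_k=15  p_k/q_k = 15/1
k=1  a_k=2  p_k/q_k = 31/2
k=2  a_k=2  p_k/q_k = 77/5
k=3  a_k=1  p_k/q_k = 108/7
k=4  a_k=14  p_k/q_k = 1589/103
k=5  a_k=1  p_k/q_k = 1697/110
k=6  a_k=2  p_k/q_k = 4983/323
k=7  a_k=2  p_k/q_k = 11663/756
(x₁, y₁) = (11663, 756);  11663² − 238·756² = 1 ✓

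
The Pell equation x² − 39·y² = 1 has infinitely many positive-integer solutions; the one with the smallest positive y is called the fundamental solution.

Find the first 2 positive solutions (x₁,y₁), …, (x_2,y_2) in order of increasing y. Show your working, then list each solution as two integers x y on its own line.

[6; 4,12] for √39; ℓ=2 ⇒ convergent index 1
i=0: a=6 ⇒ p=6, q=1
i=1: a=4 ⇒ p=25, q=4
→ (25, 4).  Check: 25²=625, 39·4²=624, difference 1.
(x_2, y_2) = (25·25 + 39·4·4, 25·4 + 4·25) = (1249, 200)

25 4
1249 200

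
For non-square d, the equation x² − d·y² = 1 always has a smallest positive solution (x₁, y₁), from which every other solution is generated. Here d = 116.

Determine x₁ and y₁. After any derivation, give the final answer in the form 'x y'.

9801 910

√116 → a₀=10, period (1,3,2,1,4,1,2,3,1,20); ℓ=10 even so k=9
i=0: a=10 ⇒ p=10, q=1
…
i=5: a=4 ⇒ p=657, q=61
…
i=7: a=2 ⇒ p=2251, q=209
i=8: a=3 ⇒ p=7550, q=701
i=9: a=1 ⇒ p=9801, q=910
(x₁, y₁) = (9801, 910);  9801² − 116·910² = 1 ✓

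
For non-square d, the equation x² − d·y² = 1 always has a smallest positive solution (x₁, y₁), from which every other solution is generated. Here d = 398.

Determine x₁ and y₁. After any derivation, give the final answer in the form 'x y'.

[19; 1,18,1,38] for √398; ℓ=4 ⇒ convergent index 3
k=0  a_k=19  p_k/q_k = 19/1
…
k=2  a_k=18  p_k/q_k = 379/19
k=3  a_k=1  p_k/q_k = 399/20
→ (399, 20).  Check: 399²=159201, 398·20²=159200, difference 1.

399 20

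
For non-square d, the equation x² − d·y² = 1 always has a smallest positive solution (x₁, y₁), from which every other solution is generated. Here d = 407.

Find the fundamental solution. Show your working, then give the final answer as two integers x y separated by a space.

d=407: √d = [20; 5,1,2,1,5,40] (ℓ=6, even), read p_5/q_5
i=0: a=20 ⇒ p=20, q=1
…
i=2: a=1 ⇒ p=121, q=6
i=3: a=2 ⇒ p=343, q=17
i=4: a=1 ⇒ p=464, q=23
i=5: a=5 ⇒ p=2663, q=132
fundamental: x₁=2663, y₁=132  (since 7091569 − 407·17424 = 1)

2663 132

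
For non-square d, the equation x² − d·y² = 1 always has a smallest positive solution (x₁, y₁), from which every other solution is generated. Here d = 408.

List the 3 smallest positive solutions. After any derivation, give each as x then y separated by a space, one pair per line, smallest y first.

[20; 5,40] for √408; ℓ=2 ⇒ convergent index 1
i=0: a=20 ⇒ p=20, q=1
i=1: a=5 ⇒ p=101, q=5
(x₁, y₁) = (101, 5);  101² − 408·5² = 1 ✓
n=2: (101,5)∘(101,5) = (101·101+408·5·5, 101·5+5·101) = (20401,1010)
n=3: (20401,1010)∘(101,5) = (101·20401+408·5·1010, 101·1010+5·20401) = (4120901,204015)

101 5
20401 1010
4120901 204015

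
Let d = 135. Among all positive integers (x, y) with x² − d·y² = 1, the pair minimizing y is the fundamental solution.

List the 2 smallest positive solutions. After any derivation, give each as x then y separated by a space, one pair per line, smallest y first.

244 21
119071 10248

√135 → a₀=11, period (1,1,1,1,1,1,1,22); ℓ=8 even so k=7
a_0=11:  p_0=11·1+0=11,  q_0=11·0+1=1
a_1=1:  p_1=1·11+1=12,  q_1=1·1+0=1
…
a_4=1:  p_4=1·35+23=58,  q_4=1·3+2=5
a_5=1:  p_5=1·58+35=93,  q_5=1·5+3=8
a_6=1:  p_6=1·93+58=151,  q_6=1·8+5=13
a_7=1:  p_7=1·151+93=244,  q_7=1·13+8=21
fundamental: x₁=244, y₁=21  (since 59536 − 135·441 = 1)
n=2: (244,21)∘(244,21) = (244·244+135·21·21, 244·21+21·244) = (119071,10248)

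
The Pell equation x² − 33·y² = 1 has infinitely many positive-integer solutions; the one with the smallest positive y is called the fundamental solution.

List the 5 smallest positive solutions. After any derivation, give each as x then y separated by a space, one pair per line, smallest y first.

√33 = [5; 1,2,1,10, …], period ℓ=4 (even) → k=3
step 0: (5, 1)  from 5·(1,0) + (0,1)
…
step 2: (17, 3)  from 2·(6,1) + (5,1)
step 3: (23, 4)  from 1·(17,3) + (6,1)
fundamental: x₁=23, y₁=4  (since 529 − 33·16 = 1)
(x_2, y_2) = (23·23 + 33·4·4, 23·4 + 4·23) = (1057, 184)
(x_3, y_3) = (23·1057 + 33·4·184, 23·184 + 4·1057) = (48599, 8460)
(x_4, y_4) = (23·48599 + 33·4·8460, 23·8460 + 4·48599) = (2234497, 388976)
(x_5, y_5) = (23·2234497 + 33·4·388976, 23·388976 + 4·2234497) = (102738263, 17884436)

23 4
1057 184
48599 8460
2234497 388976
102738263 17884436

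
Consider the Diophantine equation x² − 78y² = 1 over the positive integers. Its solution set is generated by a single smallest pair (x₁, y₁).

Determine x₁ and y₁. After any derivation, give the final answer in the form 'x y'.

53 6

[8; 1,4,1,16] for √78; ℓ=4 ⇒ convergent index 3
a_0=8:  p_0=8·1+0=8,  q_0=8·0+1=1
a_1=1:  p_1=1·8+1=9,  q_1=1·1+0=1
a_2=4:  p_2=4·9+8=44,  q_2=4·1+1=5
a_3=1:  p_3=1·44+9=53,  q_3=1·5+1=6
→ (53, 6).  Check: 53²=2809, 78·6²=2808, difference 1.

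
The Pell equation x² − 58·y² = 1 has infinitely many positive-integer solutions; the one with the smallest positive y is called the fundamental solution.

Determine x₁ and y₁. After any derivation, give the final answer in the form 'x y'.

19603 2574

d=58: √d = [7; 1,1,1,1,1,1,14] (ℓ=7, odd), read p_13/q_13
step 0: (7, 1)  from 7·(1,0) + (0,1)
step 1: (8, 1)  from 1·(7,1) + (1,0)
…
step 3: (23, 3)  from 1·(15,2) + (8,1)
…
step 5: (61, 8)  from 1·(38,5) + (23,3)
…
step 7: (1447, 190)  from 14·(99,13) + (61,8)
…
step 9: (2993, 393)  from 1·(1546,203) + (1447,190)
step 10: (4539, 596)  from 1·(2993,393) + (1546,203)
…
step 12: (12071, 1585)  from 1·(7532,989) + (4539,596)
step 13: (19603, 2574)  from 1·(12071,1585) + (7532,989)
(x₁, y₁) = (19603, 2574);  19603² − 58·2574² = 1 ✓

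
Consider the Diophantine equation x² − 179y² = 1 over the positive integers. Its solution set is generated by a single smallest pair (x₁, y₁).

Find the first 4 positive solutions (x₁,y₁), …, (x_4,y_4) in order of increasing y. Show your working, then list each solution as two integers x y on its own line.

√179 → a₀=13, period (2,1,1,1,3,…,1,2,26); ℓ=14 even so k=13
step 0: (13, 1)  from 13·(1,0) + (0,1)
step 1: (27, 2)  from 2·(13,1) + (1,0)
step 2: (40, 3)  from 1·(27,2) + (13,1)
…
step 8: (137042, 10243)  from 5·(26999,2018) + (2047,153)
step 9: (438125, 32747)  from 3·(137042,10243) + (26999,2018)
…
step 12: (1588459, 118727)  from 1·(1013292,75737) + (575167,42990)
step 13: (4190210, 313191)  from 2·(1588459,118727) + (1013292,75737)
(x₁, y₁) = (4190210, 313191);  4190210² − 179·313191² = 1 ✓
(4190210+313191√179)^2 = 35115719688199 + 2624672120220√179
(4190210+313191√179)^3 = 294284479589372473370 + 21995854729733779209√179
(4190210+313191√179)^4 = 2466227538440333747559727201 + 184334500894152933286567560√179

4190210 313191
35115719688199 2624672120220
294284479589372473370 21995854729733779209
2466227538440333747559727201 184334500894152933286567560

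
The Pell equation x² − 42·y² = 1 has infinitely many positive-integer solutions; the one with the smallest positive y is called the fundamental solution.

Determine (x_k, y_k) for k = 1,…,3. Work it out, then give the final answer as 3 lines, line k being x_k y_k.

√42 = [6; 2,12, …], period ℓ=2 (even) → k=1
step 0: (6, 1)  from 6·(1,0) + (0,1)
step 1: (13, 2)  from 2·(6,1) + (1,0)
→ (13, 2).  Check: 13²=169, 42·2²=168, difference 1.
(13+2√42)^2 = 337 + 52√42
(13+2√42)^3 = 8749 + 1350√42

13 2
337 52
8749 1350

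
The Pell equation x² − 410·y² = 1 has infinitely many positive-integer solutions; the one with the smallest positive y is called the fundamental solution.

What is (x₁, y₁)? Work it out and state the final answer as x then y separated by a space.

√410 → a₀=20, period (4,40); ℓ=2 even so k=1
i=0: a=20 ⇒ p=20, q=1
i=1: a=4 ⇒ p=81, q=4
→ (81, 4).  Check: 81²=6561, 410·4²=6560, difference 1.

81 4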